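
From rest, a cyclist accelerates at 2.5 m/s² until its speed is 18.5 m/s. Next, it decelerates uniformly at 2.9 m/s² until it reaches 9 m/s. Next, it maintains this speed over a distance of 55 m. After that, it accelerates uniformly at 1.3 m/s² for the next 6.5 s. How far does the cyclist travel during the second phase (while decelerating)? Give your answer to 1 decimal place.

45.0 m

Phase 1 (accelerating): v₀ = 0 m/s, a = 2.5 m/s².
v = v₀ + at → t = (18.5 − 0) / 2.5 = 7.40 s
v² = v₀² + 2aΔx → Δx = (18.5² − 0²)/(2·2.5) = 68.5 m

Phase 2 (decelerating): v₀ = 18.5 m/s, a = -2.9 m/s².
v = v₀ + at → t = (9 − 18.5) / -2.9 = 3.28 s
v² = v₀² + 2aΔx → Δx = (9² − 18.5²)/(2·-2.9) = 45.0 m
Distance in phase 2 = 45.0 m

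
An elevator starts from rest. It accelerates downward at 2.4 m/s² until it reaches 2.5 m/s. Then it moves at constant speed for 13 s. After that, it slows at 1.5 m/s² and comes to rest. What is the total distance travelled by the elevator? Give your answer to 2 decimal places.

Phase 1 (accelerating): v₀ = 0 m/s, a = 2.4 m/s².
v = v₀ + at → t = (2.5 − 0) / 2.4 = 1.04 s
v² = v₀² + 2aΔx → Δx = (2.5² − 0²)/(2·2.4) = 1.30 m

Phase 2 (constant speed): v₀ = 2.50 m/s, a = 0 m/s².
v = v₀ + at = 2.50 + (0)(13) = 2.50 m/s
Δx = v₀t + ½at² = 2.50·13 + 0.5·0·13² = 32.5 m

Phase 3 (decelerating): v₀ = 2.50 m/s, a = -1.5 m/s².
v = v₀ + at → t = (0 − 2.50) / -1.5 = 1.67 s
v² = v₀² + 2aΔx → Δx = (0² − 2.50²)/(2·-1.5) = 2.08 m
Total distance = 1.30 + 32.5 + 2.08 = 35.9 m

35.89 m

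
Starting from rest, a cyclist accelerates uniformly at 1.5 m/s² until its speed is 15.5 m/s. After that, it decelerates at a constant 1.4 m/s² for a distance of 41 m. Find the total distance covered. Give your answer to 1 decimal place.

121.1 m

Phase 1 (accelerating): v₀ = 0 m/s, a = 1.5 m/s².
v = v₀ + at → t = (15.5 − 0) / 1.5 = 10.3 s
v² = v₀² + 2aΔx → Δx = (15.5² − 0²)/(2·1.5) = 80.1 m

Phase 2 (decelerating): v₀ = 15.5 m/s, a = -1.4 m/s².
v² = v₀² + 2aΔx = 15.5² + 2·-1.4·41 = 125 → v = 11.2 m/s
t = (v − v₀)/a = (11.2 − 15.5)/-1.4 = 3.07 s
Total distance = 80.1 + 41.0 = 121 m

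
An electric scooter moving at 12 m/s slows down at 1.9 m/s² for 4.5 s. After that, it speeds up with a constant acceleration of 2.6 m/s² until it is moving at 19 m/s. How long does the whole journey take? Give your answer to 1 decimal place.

10.5 s

Phase 1 (decelerating): v₀ = 12.0 m/s, a = -1.9 m/s².
v = v₀ + at = 12.0 + (-1.9)(4.5) = 3.45 m/s
Δx = v₀t + ½at² = 12.0·4.5 + 0.5·-1.9·4.5² = 34.8 m

Phase 2 (accelerating): v₀ = 3.45 m/s, a = 2.6 m/s².
v = v₀ + at → t = (19 − 3.45) / 2.6 = 5.98 s
v² = v₀² + 2aΔx → Δx = (19² − 3.45²)/(2·2.6) = 67.1 m
Total time = 4.50 + 5.98 = 10.5 s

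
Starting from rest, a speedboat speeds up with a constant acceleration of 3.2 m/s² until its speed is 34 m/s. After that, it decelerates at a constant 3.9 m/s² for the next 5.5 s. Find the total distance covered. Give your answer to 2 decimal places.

Phase 1 (accelerating): v₀ = 0 m/s, a = 3.2 m/s².
v = v₀ + at → t = (34 − 0) / 3.2 = 10.6 s
v² = v₀² + 2aΔx → Δx = (34² − 0²)/(2·3.2) = 181 m

Phase 2 (decelerating): v₀ = 34.0 m/s, a = -3.9 m/s².
v = v₀ + at = 34.0 + (-3.9)(5.5) = 12.6 m/s
Δx = v₀t + ½at² = 34.0·5.5 + 0.5·-3.9·5.5² = 128 m
Total distance = 181 + 128 = 309 m

308.64 m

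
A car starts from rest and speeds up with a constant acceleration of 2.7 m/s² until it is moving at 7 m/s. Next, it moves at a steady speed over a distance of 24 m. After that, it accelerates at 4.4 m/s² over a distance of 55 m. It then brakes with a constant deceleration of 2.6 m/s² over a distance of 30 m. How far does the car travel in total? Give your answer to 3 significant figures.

118 m

Phase 1 (accelerating): v₀ = 0 m/s, a = 2.7 m/s².
v = v₀ + at → t = (7 − 0) / 2.7 = 2.59 s
v² = v₀² + 2aΔx → Δx = (7² − 0²)/(2·2.7) = 9.07 m

Phase 2 (constant speed): v₀ = 7.00 m/s, a = 0 m/s².
Constant speed: t = d/v = 24/7.00 = 3.43 s

Phase 3 (accelerating): v₀ = 7.00 m/s, a = 4.4 m/s².
v² = v₀² + 2aΔx = 7.00² + 2·4.4·55 = 533 → v = 23.1 m/s
t = (v − v₀)/a = (23.1 − 7.00)/4.4 = 3.66 s

Phase 4 (decelerating): v₀ = 23.1 m/s, a = -2.6 m/s².
v² = v₀² + 2aΔx = 23.1² + 2·-2.6·30 = 377 → v = 19.4 m/s
t = (v − v₀)/a = (19.4 − 23.1)/-2.6 = 1.41 s
Total distance = 9.07 + 24.0 + 55.0 + 30.0 = 118 m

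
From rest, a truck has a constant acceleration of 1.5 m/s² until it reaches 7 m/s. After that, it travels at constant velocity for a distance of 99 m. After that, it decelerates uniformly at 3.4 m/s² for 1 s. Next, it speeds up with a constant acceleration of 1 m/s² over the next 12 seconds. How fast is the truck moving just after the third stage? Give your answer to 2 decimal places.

Phase 1 (accelerating): v₀ = 0 m/s, a = 1.5 m/s².
v = v₀ + at → t = (7 − 0) / 1.5 = 4.67 s
v² = v₀² + 2aΔx → Δx = (7² − 0²)/(2·1.5) = 16.3 m

Phase 2 (constant speed): v₀ = 7.00 m/s, a = 0 m/s².
Constant speed: t = d/v = 99/7.00 = 14.1 s

Phase 3 (decelerating): v₀ = 7.00 m/s, a = -3.4 m/s².
v = v₀ + at = 7.00 + (-3.4)(1) = 3.60 m/s
Δx = v₀t + ½at² = 7.00·1 + 0.5·-3.4·1² = 5.30 m
Speed at end of phase 3 = 3.60 m/s

3.60 m/s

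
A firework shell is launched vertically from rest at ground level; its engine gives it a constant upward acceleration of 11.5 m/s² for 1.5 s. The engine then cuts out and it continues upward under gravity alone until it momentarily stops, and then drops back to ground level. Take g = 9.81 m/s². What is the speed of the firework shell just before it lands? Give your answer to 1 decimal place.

23.5 m/s

Phase 1 (powered ascent): v₀ = 0 m/s, a = 11.5 m/s².
v = v₀ + at = 0 + (11.5)(1.5) = 17.2 m/s
Δx = v₀t + ½at² = 0·1.5 + 0.5·11.5·1.5² = 12.9 m

Phase 2 (coasting upward): v₀ = 17.2 m/s, a = -9.81 m/s².
v = v₀ + at → t = (0 − 17.2) / -9.81 = 1.76 s
v² = v₀² + 2aΔx → Δx = (0² − 17.2²)/(2·-9.81) = 15.2 m

Phase 3 (free fall): v₀ = 0 m/s, a = -9.81 m/s².
Falls 28.1 m from rest: t = √(2·28.1/9.81) = 2.39 s; v = g·t = 23.5 m/s.
Impact speed = 23.5 m/s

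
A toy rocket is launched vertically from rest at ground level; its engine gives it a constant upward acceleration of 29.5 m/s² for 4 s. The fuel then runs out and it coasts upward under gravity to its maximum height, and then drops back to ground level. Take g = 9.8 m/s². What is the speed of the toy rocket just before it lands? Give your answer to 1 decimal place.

Phase 1 (powered ascent): v₀ = 0 m/s, a = 29.5 m/s².
v = v₀ + at = 0 + (29.5)(4) = 118 m/s
Δx = v₀t + ½at² = 0·4 + 0.5·29.5·4² = 236 m

Phase 2 (coasting upward): v₀ = 118 m/s, a = -9.8 m/s².
v = v₀ + at → t = (0 − 118) / -9.8 = 12.0 s
v² = v₀² + 2aΔx → Δx = (0² − 118²)/(2·-9.8) = 710 m

Phase 3 (free fall): v₀ = 0 m/s, a = -9.8 m/s².
Falls 946 m from rest: t = √(2·946/9.8) = 13.9 s; v = g·t = 136 m/s.
Impact speed = 136 m/s

136.2 m/s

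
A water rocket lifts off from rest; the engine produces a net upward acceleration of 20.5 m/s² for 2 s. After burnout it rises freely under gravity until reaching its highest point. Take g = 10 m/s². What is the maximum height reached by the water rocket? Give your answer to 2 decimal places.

125.05 m

Phase 1 (powered ascent): v₀ = 0 m/s, a = 20.5 m/s².
v = v₀ + at = 0 + (20.5)(2) = 41.0 m/s
Δx = v₀t + ½at² = 0·2 + 0.5·20.5·2² = 41.0 m

Phase 2 (coasting upward): v₀ = 41.0 m/s, a = -10 m/s².
v = v₀ + at → t = (0 − 41.0) / -10 = 4.10 s
v² = v₀² + 2aΔx → Δx = (0² − 41.0²)/(2·-10) = 84.0 m
Maximum height = 41.0 + 84.0 = 125 m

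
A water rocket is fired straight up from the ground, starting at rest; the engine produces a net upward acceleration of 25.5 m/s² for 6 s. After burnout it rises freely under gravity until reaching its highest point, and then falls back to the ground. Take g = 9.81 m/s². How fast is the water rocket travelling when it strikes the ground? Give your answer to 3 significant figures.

Phase 1 (powered ascent): v₀ = 0 m/s, a = 25.5 m/s².
v = v₀ + at = 0 + (25.5)(6) = 153 m/s
Δx = v₀t + ½at² = 0·6 + 0.5·25.5·6² = 459 m

Phase 2 (coasting upward): v₀ = 153 m/s, a = -9.81 m/s².
v = v₀ + at → t = (0 − 153) / -9.81 = 15.6 s
v² = v₀² + 2aΔx → Δx = (0² − 153²)/(2·-9.81) = 1190 m

Phase 3 (free fall): v₀ = 0 m/s, a = -9.81 m/s².
Falls 1650 m from rest: t = √(2·1650/9.81) = 18.4 s; v = g·t = 180 m/s.
Impact speed = 180 m/s

180 m/s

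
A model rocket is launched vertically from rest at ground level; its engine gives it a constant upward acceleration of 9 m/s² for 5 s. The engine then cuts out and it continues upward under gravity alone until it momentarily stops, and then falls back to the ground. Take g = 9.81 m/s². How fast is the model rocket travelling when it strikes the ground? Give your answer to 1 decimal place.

65.1 m/s

Phase 1 (powered ascent): v₀ = 0 m/s, a = 9 m/s².
v = v₀ + at = 0 + (9)(5) = 45.0 m/s
Δx = v₀t + ½at² = 0·5 + 0.5·9·5² = 112 m

Phase 2 (coasting upward): v₀ = 45.0 m/s, a = -9.81 m/s².
v = v₀ + at → t = (0 − 45.0) / -9.81 = 4.59 s
v² = v₀² + 2aΔx → Δx = (0² − 45.0²)/(2·-9.81) = 103 m

Phase 3 (free fall): v₀ = 0 m/s, a = -9.81 m/s².
Falls 216 m from rest: t = √(2·216/9.81) = 6.63 s; v = g·t = 65.1 m/s.
Impact speed = 65.1 m/s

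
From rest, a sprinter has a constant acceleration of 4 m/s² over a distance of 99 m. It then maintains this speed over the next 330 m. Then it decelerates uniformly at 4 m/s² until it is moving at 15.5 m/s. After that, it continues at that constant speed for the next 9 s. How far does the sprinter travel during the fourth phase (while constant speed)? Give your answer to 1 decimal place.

Phase 1 (accelerating): v₀ = 0 m/s, a = 4 m/s².
v² = v₀² + 2aΔx = 0² + 2·4·99 = 792 → v = 28.1 m/s
t = (v − v₀)/a = (28.1 − 0)/4 = 7.04 s

Phase 2 (constant speed): v₀ = 28.1 m/s, a = 0 m/s².
Constant speed: t = d/v = 330/28.1 = 11.7 s

Phase 3 (decelerating): v₀ = 28.1 m/s, a = -4 m/s².
v = v₀ + at → t = (15.5 − 28.1) / -4 = 3.16 s
v² = v₀² + 2aΔx → Δx = (15.5² − 28.1²)/(2·-4) = 69.0 m

Phase 4 (constant speed): v₀ = 15.5 m/s, a = 0 m/s².
v = v₀ + at = 15.5 + (0)(9) = 15.5 m/s
Δx = v₀t + ½at² = 15.5·9 + 0.5·0·9² = 140 m
Distance in phase 4 = 140 m

139.5 m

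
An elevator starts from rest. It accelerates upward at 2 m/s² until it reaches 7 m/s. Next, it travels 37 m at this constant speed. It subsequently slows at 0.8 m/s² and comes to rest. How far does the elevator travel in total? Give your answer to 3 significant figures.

79.9 m

Phase 1 (accelerating): v₀ = 0 m/s, a = 2 m/s².
v = v₀ + at → t = (7 − 0) / 2 = 3.50 s
v² = v₀² + 2aΔx → Δx = (7² − 0²)/(2·2) = 12.2 m

Phase 2 (constant speed): v₀ = 7.00 m/s, a = 0 m/s².
Constant speed: t = d/v = 37/7.00 = 5.29 s

Phase 3 (decelerating): v₀ = 7.00 m/s, a = -0.8 m/s².
v = v₀ + at → t = (0 − 7.00) / -0.8 = 8.75 s
v² = v₀² + 2aΔx → Δx = (0² − 7.00²)/(2·-0.8) = 30.6 m
Total distance = 12.2 + 37.0 + 30.6 = 79.9 m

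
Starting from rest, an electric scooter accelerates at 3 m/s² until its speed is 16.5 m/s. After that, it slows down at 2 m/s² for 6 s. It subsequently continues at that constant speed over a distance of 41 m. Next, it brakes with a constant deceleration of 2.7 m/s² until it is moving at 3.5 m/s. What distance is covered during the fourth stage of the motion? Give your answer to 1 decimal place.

Phase 1 (accelerating): v₀ = 0 m/s, a = 3 m/s².
v = v₀ + at → t = (16.5 − 0) / 3 = 5.50 s
v² = v₀² + 2aΔx → Δx = (16.5² − 0²)/(2·3) = 45.4 m

Phase 2 (decelerating): v₀ = 16.5 m/s, a = -2 m/s².
v = v₀ + at = 16.5 + (-2)(6) = 4.50 m/s
Δx = v₀t + ½at² = 16.5·6 + 0.5·-2·6² = 63.0 m

Phase 3 (constant speed): v₀ = 4.50 m/s, a = 0 m/s².
Constant speed: t = d/v = 41/4.50 = 9.11 s

Phase 4 (decelerating): v₀ = 4.50 m/s, a = -2.7 m/s².
v = v₀ + at → t = (3.5 − 4.50) / -2.7 = 0.370 s
v² = v₀² + 2aΔx → Δx = (3.5² − 4.50²)/(2·-2.7) = 1.48 m
Distance in phase 4 = 1.48 m

1.5 m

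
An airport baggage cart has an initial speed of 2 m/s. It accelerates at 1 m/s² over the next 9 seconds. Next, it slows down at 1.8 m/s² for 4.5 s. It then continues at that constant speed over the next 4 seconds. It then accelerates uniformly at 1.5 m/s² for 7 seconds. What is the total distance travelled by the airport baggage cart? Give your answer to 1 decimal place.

158.4 m

Phase 1 (accelerating): v₀ = 2.00 m/s, a = 1 m/s².
v = v₀ + at = 2.00 + (1)(9) = 11.0 m/s
Δx = v₀t + ½at² = 2.00·9 + 0.5·1·9² = 58.5 m

Phase 2 (decelerating): v₀ = 11.0 m/s, a = -1.8 m/s².
v = v₀ + at = 11.0 + (-1.8)(4.5) = 2.90 m/s
Δx = v₀t + ½at² = 11.0·4.5 + 0.5·-1.8·4.5² = 31.3 m

Phase 3 (constant speed): v₀ = 2.90 m/s, a = 0 m/s².
v = v₀ + at = 2.90 + (0)(4) = 2.90 m/s
Δx = v₀t + ½at² = 2.90·4 + 0.5·0·4² = 11.6 m

Phase 4 (accelerating): v₀ = 2.90 m/s, a = 1.5 m/s².
v = v₀ + at = 2.90 + (1.5)(7) = 13.4 m/s
Δx = v₀t + ½at² = 2.90·7 + 0.5·1.5·7² = 57.1 m
Total distance = 58.5 + 31.3 + 11.6 + 57.1 = 158 m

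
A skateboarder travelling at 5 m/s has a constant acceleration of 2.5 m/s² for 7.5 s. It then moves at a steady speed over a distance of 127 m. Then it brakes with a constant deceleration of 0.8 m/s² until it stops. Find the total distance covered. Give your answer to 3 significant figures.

587 m

Phase 1 (accelerating): v₀ = 5.00 m/s, a = 2.5 m/s².
v = v₀ + at = 5.00 + (2.5)(7.5) = 23.8 m/s
Δx = v₀t + ½at² = 5.00·7.5 + 0.5·2.5·7.5² = 108 m

Phase 2 (constant speed): v₀ = 23.8 m/s, a = 0 m/s².
Constant speed: t = d/v = 127/23.8 = 5.35 s

Phase 3 (decelerating): v₀ = 23.8 m/s, a = -0.8 m/s².
v = v₀ + at → t = (0 − 23.8) / -0.8 = 29.7 s
v² = v₀² + 2aΔx → Δx = (0² − 23.8²)/(2·-0.8) = 353 m
Total distance = 108 + 127 + 353 = 587 m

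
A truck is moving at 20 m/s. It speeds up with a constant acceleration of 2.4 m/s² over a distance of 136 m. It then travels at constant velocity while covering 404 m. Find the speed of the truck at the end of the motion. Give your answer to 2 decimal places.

Phase 1 (accelerating): v₀ = 20.0 m/s, a = 2.4 m/s².
v² = v₀² + 2aΔx = 20.0² + 2·2.4·136 = 1050 → v = 32.4 m/s
t = (v − v₀)/a = (32.4 − 20.0)/2.4 = 5.19 s

Phase 2 (constant speed): v₀ = 32.4 m/s, a = 0 m/s².
Constant speed: t = d/v = 404/32.4 = 12.5 s
Final speed = 32.4 m/s

32.45 m/s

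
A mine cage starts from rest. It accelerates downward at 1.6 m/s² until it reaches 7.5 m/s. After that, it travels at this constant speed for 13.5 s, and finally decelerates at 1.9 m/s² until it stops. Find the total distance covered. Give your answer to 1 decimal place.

Phase 1 (accelerating): v₀ = 0 m/s, a = 1.6 m/s².
v = v₀ + at → t = (7.5 − 0) / 1.6 = 4.69 s
v² = v₀² + 2aΔx → Δx = (7.5² − 0²)/(2·1.6) = 17.6 m

Phase 2 (constant speed): v₀ = 7.50 m/s, a = 0 m/s².
v = v₀ + at = 7.50 + (0)(13.5) = 7.50 m/s
Δx = v₀t + ½at² = 7.50·13.5 + 0.5·0·13.5² = 101 m

Phase 3 (decelerating): v₀ = 7.50 m/s, a = -1.9 m/s².
v = v₀ + at → t = (0 − 7.50) / -1.9 = 3.95 s
v² = v₀² + 2aΔx → Δx = (0² − 7.50²)/(2·-1.9) = 14.8 m
Total distance = 17.6 + 101 + 14.8 = 134 m

133.6 m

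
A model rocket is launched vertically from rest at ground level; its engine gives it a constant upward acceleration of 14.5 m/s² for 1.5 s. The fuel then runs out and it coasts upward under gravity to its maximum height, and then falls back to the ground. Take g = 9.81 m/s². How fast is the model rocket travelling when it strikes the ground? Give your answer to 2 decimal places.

Phase 1 (powered ascent): v₀ = 0 m/s, a = 14.5 m/s².
v = v₀ + at = 0 + (14.5)(1.5) = 21.8 m/s
Δx = v₀t + ½at² = 0·1.5 + 0.5·14.5·1.5² = 16.3 m

Phase 2 (coasting upward): v₀ = 21.8 m/s, a = -9.81 m/s².
v = v₀ + at → t = (0 − 21.8) / -9.81 = 2.22 s
v² = v₀² + 2aΔx → Δx = (0² − 21.8²)/(2·-9.81) = 24.1 m

Phase 3 (free fall): v₀ = 0 m/s, a = -9.81 m/s².
Falls 40.4 m from rest: t = √(2·40.4/9.81) = 2.87 s; v = g·t = 28.2 m/s.
Impact speed = 28.2 m/s

28.16 m/s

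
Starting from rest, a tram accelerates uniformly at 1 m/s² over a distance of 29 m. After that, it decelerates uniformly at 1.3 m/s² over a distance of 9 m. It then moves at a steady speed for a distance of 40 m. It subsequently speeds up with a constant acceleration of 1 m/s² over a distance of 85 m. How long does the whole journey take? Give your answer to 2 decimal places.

Phase 1 (accelerating): v₀ = 0 m/s, a = 1 m/s².
v² = v₀² + 2aΔx = 0² + 2·1·29 = 58.0 → v = 7.62 m/s
t = (v − v₀)/a = (7.62 − 0)/1 = 7.62 s

Phase 2 (decelerating): v₀ = 7.62 m/s, a = -1.3 m/s².
v² = v₀² + 2aΔx = 7.62² + 2·-1.3·9 = 34.6 → v = 5.88 m/s
t = (v − v₀)/a = (5.88 − 7.62)/-1.3 = 1.33 s

Phase 3 (constant speed): v₀ = 5.88 m/s, a = 0 m/s².
Constant speed: t = d/v = 40/5.88 = 6.80 s

Phase 4 (accelerating): v₀ = 5.88 m/s, a = 1 m/s².
v² = v₀² + 2aΔx = 5.88² + 2·1·85 = 205 → v = 14.3 m/s
t = (v − v₀)/a = (14.3 − 5.88)/1 = 8.42 s
Total time = 7.62 + 1.33 + 6.80 + 8.42 = 24.2 s

24.17 s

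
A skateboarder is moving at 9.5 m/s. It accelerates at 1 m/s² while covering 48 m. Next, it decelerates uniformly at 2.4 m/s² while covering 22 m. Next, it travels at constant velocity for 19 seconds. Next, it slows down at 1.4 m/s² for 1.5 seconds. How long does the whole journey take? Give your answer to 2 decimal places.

26.59 s

Phase 1 (accelerating): v₀ = 9.50 m/s, a = 1 m/s².
v² = v₀² + 2aΔx = 9.50² + 2·1·48 = 186 → v = 13.6 m/s
t = (v − v₀)/a = (13.6 − 9.50)/1 = 4.15 s

Phase 2 (decelerating): v₀ = 13.6 m/s, a = -2.4 m/s².
v² = v₀² + 2aΔx = 13.6² + 2·-2.4·22 = 80.7 → v = 8.98 m/s
t = (v − v₀)/a = (8.98 − 13.6)/-2.4 = 1.94 s

Phase 3 (constant speed): v₀ = 8.98 m/s, a = 0 m/s².
v = v₀ + at = 8.98 + (0)(19) = 8.98 m/s
Δx = v₀t + ½at² = 8.98·19 + 0.5·0·19² = 171 m

Phase 4 (decelerating): v₀ = 8.98 m/s, a = -1.4 m/s².
v = v₀ + at = 8.98 + (-1.4)(1.5) = 6.88 m/s
Δx = v₀t + ½at² = 8.98·1.5 + 0.5·-1.4·1.5² = 11.9 m
Total time = 4.15 + 1.94 + 19.0 + 1.50 = 26.6 s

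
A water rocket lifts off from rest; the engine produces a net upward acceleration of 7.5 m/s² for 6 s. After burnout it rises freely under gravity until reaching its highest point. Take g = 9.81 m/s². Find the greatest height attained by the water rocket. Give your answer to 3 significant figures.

238 m

Phase 1 (powered ascent): v₀ = 0 m/s, a = 7.5 m/s².
v = v₀ + at = 0 + (7.5)(6) = 45.0 m/s
Δx = v₀t + ½at² = 0·6 + 0.5·7.5·6² = 135 m

Phase 2 (coasting upward): v₀ = 45.0 m/s, a = -9.81 m/s².
v = v₀ + at → t = (0 − 45.0) / -9.81 = 4.59 s
v² = v₀² + 2aΔx → Δx = (0² − 45.0²)/(2·-9.81) = 103 m
Maximum height = 135 + 103 = 238 m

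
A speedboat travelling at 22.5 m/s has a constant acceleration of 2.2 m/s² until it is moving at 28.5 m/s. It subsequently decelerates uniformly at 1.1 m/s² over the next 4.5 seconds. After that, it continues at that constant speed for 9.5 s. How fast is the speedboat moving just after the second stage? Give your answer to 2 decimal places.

Phase 1 (accelerating): v₀ = 22.5 m/s, a = 2.2 m/s².
v = v₀ + at → t = (28.5 − 22.5) / 2.2 = 2.73 s
v² = v₀² + 2aΔx → Δx = (28.5² − 22.5²)/(2·2.2) = 69.5 m

Phase 2 (decelerating): v₀ = 28.5 m/s, a = -1.1 m/s².
v = v₀ + at = 28.5 + (-1.1)(4.5) = 23.6 m/s
Δx = v₀t + ½at² = 28.5·4.5 + 0.5·-1.1·4.5² = 117 m
Speed at end of phase 2 = 23.6 m/s

23.55 m/s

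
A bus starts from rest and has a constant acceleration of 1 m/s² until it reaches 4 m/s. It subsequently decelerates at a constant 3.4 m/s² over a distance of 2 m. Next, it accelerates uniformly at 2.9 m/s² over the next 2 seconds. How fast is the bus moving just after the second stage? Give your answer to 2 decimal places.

Phase 1 (accelerating): v₀ = 0 m/s, a = 1 m/s².
v = v₀ + at → t = (4 − 0) / 1 = 4.00 s
v² = v₀² + 2aΔx → Δx = (4² − 0²)/(2·1) = 8.00 m

Phase 2 (decelerating): v₀ = 4.00 m/s, a = -3.4 m/s².
v² = v₀² + 2aΔx = 4.00² + 2·-3.4·2 = 2.40 → v = 1.55 m/s
t = (v − v₀)/a = (1.55 − 4.00)/-3.4 = 0.721 s
Speed at end of phase 2 = 1.55 m/s

1.55 m/s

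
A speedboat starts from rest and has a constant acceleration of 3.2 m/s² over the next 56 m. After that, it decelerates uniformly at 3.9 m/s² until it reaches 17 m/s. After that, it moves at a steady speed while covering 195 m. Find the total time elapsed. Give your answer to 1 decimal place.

Phase 1 (accelerating): v₀ = 0 m/s, a = 3.2 m/s².
v² = v₀² + 2aΔx = 0² + 2·3.2·56 = 358 → v = 18.9 m/s
t = (v − v₀)/a = (18.9 − 0)/3.2 = 5.92 s

Phase 2 (decelerating): v₀ = 18.9 m/s, a = -3.9 m/s².
v = v₀ + at → t = (17 − 18.9) / -3.9 = 0.495 s
v² = v₀² + 2aΔx → Δx = (17² − 18.9²)/(2·-3.9) = 8.90 m

Phase 3 (constant speed): v₀ = 17.0 m/s, a = 0 m/s².
Constant speed: t = d/v = 195/17.0 = 11.5 s
Total time = 5.92 + 0.495 + 11.5 = 17.9 s

17.9 s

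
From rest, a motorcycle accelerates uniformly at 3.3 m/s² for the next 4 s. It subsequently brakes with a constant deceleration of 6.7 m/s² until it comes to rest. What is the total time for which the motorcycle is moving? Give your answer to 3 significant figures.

5.97 s

Phase 1 (accelerating): v₀ = 0 m/s, a = 3.3 m/s².
v = v₀ + at = 0 + (3.3)(4) = 13.2 m/s
Δx = v₀t + ½at² = 0·4 + 0.5·3.3·4² = 26.4 m

Phase 2 (decelerating): v₀ = 13.2 m/s, a = -6.7 m/s².
v = v₀ + at → t = (0 − 13.2) / -6.7 = 1.97 s
v² = v₀² + 2aΔx → Δx = (0² − 13.2²)/(2·-6.7) = 13.0 m
Total time = 4.00 + 1.97 = 5.97 s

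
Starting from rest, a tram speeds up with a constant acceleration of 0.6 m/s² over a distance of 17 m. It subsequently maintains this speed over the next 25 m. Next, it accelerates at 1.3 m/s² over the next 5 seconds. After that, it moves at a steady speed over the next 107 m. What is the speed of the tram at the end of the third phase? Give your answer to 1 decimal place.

Phase 1 (accelerating): v₀ = 0 m/s, a = 0.6 m/s².
v² = v₀² + 2aΔx = 0² + 2·0.6·17 = 20.4 → v = 4.52 m/s
t = (v − v₀)/a = (4.52 − 0)/0.6 = 7.53 s

Phase 2 (constant speed): v₀ = 4.52 m/s, a = 0 m/s².
Constant speed: t = d/v = 25/4.52 = 5.54 s

Phase 3 (accelerating): v₀ = 4.52 m/s, a = 1.3 m/s².
v = v₀ + at = 4.52 + (1.3)(5) = 11.0 m/s
Δx = v₀t + ½at² = 4.52·5 + 0.5·1.3·5² = 38.8 m
Speed at end of phase 3 = 11.0 m/s

11.0 m/s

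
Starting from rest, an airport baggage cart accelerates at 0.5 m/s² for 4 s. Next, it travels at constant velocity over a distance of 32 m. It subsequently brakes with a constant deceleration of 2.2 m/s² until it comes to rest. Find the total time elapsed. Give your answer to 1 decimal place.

Phase 1 (accelerating): v₀ = 0 m/s, a = 0.5 m/s².
v = v₀ + at = 0 + (0.5)(4) = 2.00 m/s
Δx = v₀t + ½at² = 0·4 + 0.5·0.5·4² = 4.00 m

Phase 2 (constant speed): v₀ = 2.00 m/s, a = 0 m/s².
Constant speed: t = d/v = 32/2.00 = 16.0 s

Phase 3 (decelerating): v₀ = 2.00 m/s, a = -2.2 m/s².
v = v₀ + at → t = (0 − 2.00) / -2.2 = 0.909 s
v² = v₀² + 2aΔx → Δx = (0² − 2.00²)/(2·-2.2) = 0.909 m
Total time = 4.00 + 16.0 + 0.909 = 20.9 s

20.9 s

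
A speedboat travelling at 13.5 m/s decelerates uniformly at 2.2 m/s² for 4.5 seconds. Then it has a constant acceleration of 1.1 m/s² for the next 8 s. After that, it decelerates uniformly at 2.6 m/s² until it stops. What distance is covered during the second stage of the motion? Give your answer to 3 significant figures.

Phase 1 (decelerating): v₀ = 13.5 m/s, a = -2.2 m/s².
v = v₀ + at = 13.5 + (-2.2)(4.5) = 3.60 m/s
Δx = v₀t + ½at² = 13.5·4.5 + 0.5·-2.2·4.5² = 38.5 m

Phase 2 (accelerating): v₀ = 3.60 m/s, a = 1.1 m/s².
v = v₀ + at = 3.60 + (1.1)(8) = 12.4 m/s
Δx = v₀t + ½at² = 3.60·8 + 0.5·1.1·8² = 64.0 m
Distance in phase 2 = 64.0 m

64.0 m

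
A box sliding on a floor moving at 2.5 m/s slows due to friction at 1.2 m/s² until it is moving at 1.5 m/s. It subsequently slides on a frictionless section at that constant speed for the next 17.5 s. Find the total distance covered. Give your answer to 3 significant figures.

Phase 1 (decelerating): v₀ = 2.50 m/s, a = -1.2 m/s².
v = v₀ + at → t = (1.5 − 2.50) / -1.2 = 0.833 s
v² = v₀² + 2aΔx → Δx = (1.5² − 2.50²)/(2·-1.2) = 1.67 m

Phase 2 (constant speed): v₀ = 1.50 m/s, a = 0 m/s².
v = v₀ + at = 1.50 + (0)(17.5) = 1.50 m/s
Δx = v₀t + ½at² = 1.50·17.5 + 0.5·0·17.5² = 26.2 m
Total distance = 1.67 + 26.2 = 27.9 m

27.9 m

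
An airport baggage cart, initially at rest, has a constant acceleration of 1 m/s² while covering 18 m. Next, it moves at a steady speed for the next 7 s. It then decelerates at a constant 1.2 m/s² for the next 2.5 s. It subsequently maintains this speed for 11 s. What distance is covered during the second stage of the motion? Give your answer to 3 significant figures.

42.0 m

Phase 1 (accelerating): v₀ = 0 m/s, a = 1 m/s².
v² = v₀² + 2aΔx = 0² + 2·1·18 = 36.0 → v = 6.00 m/s
t = (v − v₀)/a = (6.00 − 0)/1 = 6.00 s

Phase 2 (constant speed): v₀ = 6.00 m/s, a = 0 m/s².
v = v₀ + at = 6.00 + (0)(7) = 6.00 m/s
Δx = v₀t + ½at² = 6.00·7 + 0.5·0·7² = 42.0 m
Distance in phase 2 = 42.0 m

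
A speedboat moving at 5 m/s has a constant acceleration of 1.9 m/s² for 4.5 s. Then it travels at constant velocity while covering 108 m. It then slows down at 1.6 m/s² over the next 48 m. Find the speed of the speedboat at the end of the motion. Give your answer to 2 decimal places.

Phase 1 (accelerating): v₀ = 5.00 m/s, a = 1.9 m/s².
v = v₀ + at = 5.00 + (1.9)(4.5) = 13.5 m/s
Δx = v₀t + ½at² = 5.00·4.5 + 0.5·1.9·4.5² = 41.7 m

Phase 2 (constant speed): v₀ = 13.5 m/s, a = 0 m/s².
Constant speed: t = d/v = 108/13.5 = 7.97 s

Phase 3 (decelerating): v₀ = 13.5 m/s, a = -1.6 m/s².
v² = v₀² + 2aΔx = 13.5² + 2·-1.6·48 = 30.0 → v = 5.48 m/s
t = (v − v₀)/a = (5.48 − 13.5)/-1.6 = 5.05 s
Final speed = 5.48 m/s

5.48 m/s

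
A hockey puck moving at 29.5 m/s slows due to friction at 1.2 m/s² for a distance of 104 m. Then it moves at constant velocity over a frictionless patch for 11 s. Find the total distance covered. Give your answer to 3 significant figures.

378 m

Phase 1 (decelerating): v₀ = 29.5 m/s, a = -1.2 m/s².
v² = v₀² + 2aΔx = 29.5² + 2·-1.2·104 = 621 → v = 24.9 m/s
t = (v − v₀)/a = (24.9 − 29.5)/-1.2 = 3.82 s

Phase 2 (constant speed): v₀ = 24.9 m/s, a = 0 m/s².
v = v₀ + at = 24.9 + (0)(11) = 24.9 m/s
Δx = v₀t + ½at² = 24.9·11 + 0.5·0·11² = 274 m
Total distance = 104 + 274 = 378 m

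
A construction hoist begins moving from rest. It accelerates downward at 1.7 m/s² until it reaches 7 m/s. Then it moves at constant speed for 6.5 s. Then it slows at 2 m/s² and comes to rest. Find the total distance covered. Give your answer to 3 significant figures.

Phase 1 (accelerating): v₀ = 0 m/s, a = 1.7 m/s².
v = v₀ + at → t = (7 − 0) / 1.7 = 4.12 s
v² = v₀² + 2aΔx → Δx = (7² − 0²)/(2·1.7) = 14.4 m

Phase 2 (constant speed): v₀ = 7.00 m/s, a = 0 m/s².
v = v₀ + at = 7.00 + (0)(6.5) = 7.00 m/s
Δx = v₀t + ½at² = 7.00·6.5 + 0.5·0·6.5² = 45.5 m

Phase 3 (decelerating): v₀ = 7.00 m/s, a = -2 m/s².
v = v₀ + at → t = (0 − 7.00) / -2 = 3.50 s
v² = v₀² + 2aΔx → Δx = (0² − 7.00²)/(2·-2) = 12.2 m
Total distance = 14.4 + 45.5 + 12.2 = 72.2 m

72.2 m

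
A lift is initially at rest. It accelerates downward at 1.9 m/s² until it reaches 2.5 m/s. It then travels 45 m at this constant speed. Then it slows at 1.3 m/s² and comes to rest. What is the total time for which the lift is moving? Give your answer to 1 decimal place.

Phase 1 (accelerating): v₀ = 0 m/s, a = 1.9 m/s².
v = v₀ + at → t = (2.5 − 0) / 1.9 = 1.32 s
v² = v₀² + 2aΔx → Δx = (2.5² − 0²)/(2·1.9) = 1.64 m

Phase 2 (constant speed): v₀ = 2.50 m/s, a = 0 m/s².
Constant speed: t = d/v = 45/2.50 = 18.0 s

Phase 3 (decelerating): v₀ = 2.50 m/s, a = -1.3 m/s².
v = v₀ + at → t = (0 − 2.50) / -1.3 = 1.92 s
v² = v₀² + 2aΔx → Δx = (0² − 2.50²)/(2·-1.3) = 2.40 m
Total time = 1.32 + 18.0 + 1.92 = 21.2 s

21.2 s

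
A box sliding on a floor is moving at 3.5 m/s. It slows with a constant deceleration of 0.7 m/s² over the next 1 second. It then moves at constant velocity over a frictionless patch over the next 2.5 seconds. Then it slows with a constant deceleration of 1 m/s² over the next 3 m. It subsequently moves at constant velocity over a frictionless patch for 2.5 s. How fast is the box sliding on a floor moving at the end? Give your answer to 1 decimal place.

1.4 m/s

Phase 1 (decelerating): v₀ = 3.50 m/s, a = -0.7 m/s².
v = v₀ + at = 3.50 + (-0.7)(1) = 2.80 m/s
Δx = v₀t + ½at² = 3.50·1 + 0.5·-0.7·1² = 3.15 m

Phase 2 (constant speed): v₀ = 2.80 m/s, a = 0 m/s².
v = v₀ + at = 2.80 + (0)(2.5) = 2.80 m/s
Δx = v₀t + ½at² = 2.80·2.5 + 0.5·0·2.5² = 7.00 m

Phase 3 (decelerating): v₀ = 2.80 m/s, a = -1 m/s².
v² = v₀² + 2aΔx = 2.80² + 2·-1·3 = 1.84 → v = 1.36 m/s
t = (v − v₀)/a = (1.36 − 2.80)/-1 = 1.44 s

Phase 4 (constant speed): v₀ = 1.36 m/s, a = 0 m/s².
v = v₀ + at = 1.36 + (0)(2.5) = 1.36 m/s
Δx = v₀t + ½at² = 1.36·2.5 + 0.5·0·2.5² = 3.39 m
Final speed = 1.36 m/s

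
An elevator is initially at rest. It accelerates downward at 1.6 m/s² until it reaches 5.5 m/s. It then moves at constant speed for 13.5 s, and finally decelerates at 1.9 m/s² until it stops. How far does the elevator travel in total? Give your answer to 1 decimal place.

91.7 m

Phase 1 (accelerating): v₀ = 0 m/s, a = 1.6 m/s².
v = v₀ + at → t = (5.5 − 0) / 1.6 = 3.44 s
v² = v₀² + 2aΔx → Δx = (5.5² − 0²)/(2·1.6) = 9.45 m

Phase 2 (constant speed): v₀ = 5.50 m/s, a = 0 m/s².
v = v₀ + at = 5.50 + (0)(13.5) = 5.50 m/s
Δx = v₀t + ½at² = 5.50·13.5 + 0.5·0·13.5² = 74.2 m

Phase 3 (decelerating): v₀ = 5.50 m/s, a = -1.9 m/s².
v = v₀ + at → t = (0 − 5.50) / -1.9 = 2.89 s
v² = v₀² + 2aΔx → Δx = (0² − 5.50²)/(2·-1.9) = 7.96 m
Total distance = 9.45 + 74.2 + 7.96 = 91.7 m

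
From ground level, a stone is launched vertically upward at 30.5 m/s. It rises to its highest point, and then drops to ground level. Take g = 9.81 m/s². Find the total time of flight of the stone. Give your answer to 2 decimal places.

Phase 1 (rising): v₀ = 30.5 m/s, a = -9.81 m/s².
v = v₀ + at → t = (0 − 30.5) / -9.81 = 3.11 s
v² = v₀² + 2aΔx → Δx = (0² − 30.5²)/(2·-9.81) = 47.4 m

Phase 2 (falling): v₀ = 0 m/s, a = -9.81 m/s².
Falls 47.4 m from rest: t = √(2·47.4/9.81) = 3.11 s; v = g·t = 30.5 m/s.
Total time = 3.11 + 3.11 = 6.22 s

6.22 s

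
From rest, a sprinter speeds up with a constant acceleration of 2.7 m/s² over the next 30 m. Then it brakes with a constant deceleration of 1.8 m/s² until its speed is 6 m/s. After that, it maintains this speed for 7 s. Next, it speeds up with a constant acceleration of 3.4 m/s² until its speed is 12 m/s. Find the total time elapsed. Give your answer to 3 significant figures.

Phase 1 (accelerating): v₀ = 0 m/s, a = 2.7 m/s².
v² = v₀² + 2aΔx = 0² + 2·2.7·30 = 162 → v = 12.7 m/s
t = (v − v₀)/a = (12.7 − 0)/2.7 = 4.71 s

Phase 2 (decelerating): v₀ = 12.7 m/s, a = -1.8 m/s².
v = v₀ + at → t = (6 − 12.7) / -1.8 = 3.74 s
v² = v₀² + 2aΔx → Δx = (6² − 12.7²)/(2·-1.8) = 35.0 m

Phase 3 (constant speed): v₀ = 6.00 m/s, a = 0 m/s².
v = v₀ + at = 6.00 + (0)(7) = 6.00 m/s
Δx = v₀t + ½at² = 6.00·7 + 0.5·0·7² = 42.0 m

Phase 4 (accelerating): v₀ = 6.00 m/s, a = 3.4 m/s².
v = v₀ + at → t = (12 − 6.00) / 3.4 = 1.76 s
v² = v₀² + 2aΔx → Δx = (12² − 6.00²)/(2·3.4) = 15.9 m
Total time = 4.71 + 3.74 + 7.00 + 1.76 = 17.2 s

17.2 s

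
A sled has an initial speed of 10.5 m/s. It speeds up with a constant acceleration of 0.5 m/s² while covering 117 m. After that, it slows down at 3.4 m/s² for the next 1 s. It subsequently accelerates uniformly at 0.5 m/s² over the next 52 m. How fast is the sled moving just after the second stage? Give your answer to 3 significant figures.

Phase 1 (accelerating): v₀ = 10.5 m/s, a = 0.5 m/s².
v² = v₀² + 2aΔx = 10.5² + 2·0.5·117 = 227 → v = 15.1 m/s
t = (v − v₀)/a = (15.1 − 10.5)/0.5 = 9.15 s

Phase 2 (decelerating): v₀ = 15.1 m/s, a = -3.4 m/s².
v = v₀ + at = 15.1 + (-3.4)(1) = 11.7 m/s
Δx = v₀t + ½at² = 15.1·1 + 0.5·-3.4·1² = 13.4 m
Speed at end of phase 2 = 11.7 m/s

11.7 m/s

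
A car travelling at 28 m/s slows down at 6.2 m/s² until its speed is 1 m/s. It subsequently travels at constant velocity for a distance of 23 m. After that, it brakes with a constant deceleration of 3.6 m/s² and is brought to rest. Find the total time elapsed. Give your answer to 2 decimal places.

Phase 1 (decelerating): v₀ = 28.0 m/s, a = -6.2 m/s².
v = v₀ + at → t = (1 − 28.0) / -6.2 = 4.35 s
v² = v₀² + 2aΔx → Δx = (1² − 28.0²)/(2·-6.2) = 63.1 m

Phase 2 (constant speed): v₀ = 1.00 m/s, a = 0 m/s².
Constant speed: t = d/v = 23/1.00 = 23.0 s

Phase 3 (decelerating): v₀ = 1.00 m/s, a = -3.6 m/s².
v = v₀ + at → t = (0 − 1.00) / -3.6 = 0.278 s
v² = v₀² + 2aΔx → Δx = (0² − 1.00²)/(2·-3.6) = 0.139 m
Total time = 4.35 + 23.0 + 0.278 = 27.6 s

27.63 s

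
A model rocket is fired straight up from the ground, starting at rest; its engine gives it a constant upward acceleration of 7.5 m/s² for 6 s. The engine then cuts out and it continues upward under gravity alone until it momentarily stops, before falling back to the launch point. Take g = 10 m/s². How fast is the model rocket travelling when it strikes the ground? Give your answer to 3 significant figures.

68.7 m/s

Phase 1 (powered ascent): v₀ = 0 m/s, a = 7.5 m/s².
v = v₀ + at = 0 + (7.5)(6) = 45.0 m/s
Δx = v₀t + ½at² = 0·6 + 0.5·7.5·6² = 135 m

Phase 2 (coasting upward): v₀ = 45.0 m/s, a = -10 m/s².
v = v₀ + at → t = (0 − 45.0) / -10 = 4.50 s
v² = v₀² + 2aΔx → Δx = (0² − 45.0²)/(2·-10) = 101 m

Phase 3 (free fall): v₀ = 0 m/s, a = -10 m/s².
Falls 236 m from rest: t = √(2·236/10) = 6.87 s; v = g·t = 68.7 m/s.
Impact speed = 68.7 m/s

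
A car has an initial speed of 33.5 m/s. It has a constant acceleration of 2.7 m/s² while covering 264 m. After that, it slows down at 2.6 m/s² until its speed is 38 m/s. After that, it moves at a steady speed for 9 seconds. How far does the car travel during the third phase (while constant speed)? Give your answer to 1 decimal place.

Phase 1 (accelerating): v₀ = 33.5 m/s, a = 2.7 m/s².
v² = v₀² + 2aΔx = 33.5² + 2·2.7·264 = 2550 → v = 50.5 m/s
t = (v − v₀)/a = (50.5 − 33.5)/2.7 = 6.29 s

Phase 2 (decelerating): v₀ = 50.5 m/s, a = -2.6 m/s².
v = v₀ + at → t = (38 − 50.5) / -2.6 = 4.80 s
v² = v₀² + 2aΔx → Δx = (38² − 50.5²)/(2·-2.6) = 212 m

Phase 3 (constant speed): v₀ = 38.0 m/s, a = 0 m/s².
v = v₀ + at = 38.0 + (0)(9) = 38.0 m/s
Δx = v₀t + ½at² = 38.0·9 + 0.5·0·9² = 342 m
Distance in phase 3 = 342 m

342.0 m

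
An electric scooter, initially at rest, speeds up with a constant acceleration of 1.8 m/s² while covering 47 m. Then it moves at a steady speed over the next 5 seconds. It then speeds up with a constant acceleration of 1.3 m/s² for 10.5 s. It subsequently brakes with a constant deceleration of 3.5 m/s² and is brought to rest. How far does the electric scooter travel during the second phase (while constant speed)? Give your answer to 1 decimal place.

Phase 1 (accelerating): v₀ = 0 m/s, a = 1.8 m/s².
v² = v₀² + 2aΔx = 0² + 2·1.8·47 = 169 → v = 13.0 m/s
t = (v − v₀)/a = (13.0 − 0)/1.8 = 7.23 s

Phase 2 (constant speed): v₀ = 13.0 m/s, a = 0 m/s².
v = v₀ + at = 13.0 + (0)(5) = 13.0 m/s
Δx = v₀t + ½at² = 13.0·5 + 0.5·0·5² = 65.0 m
Distance in phase 2 = 65.0 m

65.0 m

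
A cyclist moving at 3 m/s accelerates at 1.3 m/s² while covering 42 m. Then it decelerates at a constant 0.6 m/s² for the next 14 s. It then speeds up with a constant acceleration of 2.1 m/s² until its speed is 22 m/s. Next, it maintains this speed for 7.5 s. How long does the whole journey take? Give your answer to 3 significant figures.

Phase 1 (accelerating): v₀ = 3.00 m/s, a = 1.3 m/s².
v² = v₀² + 2aΔx = 3.00² + 2·1.3·42 = 118 → v = 10.9 m/s
t = (v − v₀)/a = (10.9 − 3.00)/1.3 = 6.06 s

Phase 2 (decelerating): v₀ = 10.9 m/s, a = -0.6 m/s².
v = v₀ + at = 10.9 + (-0.6)(14) = 2.47 m/s
Δx = v₀t + ½at² = 10.9·14 + 0.5·-0.6·14² = 93.4 m

Phase 3 (accelerating): v₀ = 2.47 m/s, a = 2.1 m/s².
v = v₀ + at → t = (22 − 2.47) / 2.1 = 9.30 s
v² = v₀² + 2aΔx → Δx = (22² − 2.47²)/(2·2.1) = 114 m

Phase 4 (constant speed): v₀ = 22.0 m/s, a = 0 m/s².
v = v₀ + at = 22.0 + (0)(7.5) = 22.0 m/s
Δx = v₀t + ½at² = 22.0·7.5 + 0.5·0·7.5² = 165 m
Total time = 6.06 + 14.0 + 9.30 + 7.50 = 36.9 s

36.9 s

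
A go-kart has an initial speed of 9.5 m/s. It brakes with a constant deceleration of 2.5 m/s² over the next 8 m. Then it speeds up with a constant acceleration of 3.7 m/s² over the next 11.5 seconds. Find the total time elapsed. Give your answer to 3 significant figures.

Phase 1 (decelerating): v₀ = 9.50 m/s, a = -2.5 m/s².
v² = v₀² + 2aΔx = 9.50² + 2·-2.5·8 = 50.2 → v = 7.09 m/s
t = (v − v₀)/a = (7.09 − 9.50)/-2.5 = 0.965 s

Phase 2 (accelerating): v₀ = 7.09 m/s, a = 3.7 m/s².
v = v₀ + at = 7.09 + (3.7)(11.5) = 49.6 m/s
Δx = v₀t + ½at² = 7.09·11.5 + 0.5·3.7·11.5² = 326 m
Total time = 0.965 + 11.5 = 12.5 s

12.5 s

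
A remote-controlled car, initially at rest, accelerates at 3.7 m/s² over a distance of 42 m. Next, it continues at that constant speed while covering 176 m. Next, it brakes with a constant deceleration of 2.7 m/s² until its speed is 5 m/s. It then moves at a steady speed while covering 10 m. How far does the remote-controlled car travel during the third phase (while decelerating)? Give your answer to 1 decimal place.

52.9 m

Phase 1 (accelerating): v₀ = 0 m/s, a = 3.7 m/s².
v² = v₀² + 2aΔx = 0² + 2·3.7·42 = 311 → v = 17.6 m/s
t = (v − v₀)/a = (17.6 − 0)/3.7 = 4.76 s

Phase 2 (constant speed): v₀ = 17.6 m/s, a = 0 m/s².
Constant speed: t = d/v = 176/17.6 = 9.98 s

Phase 3 (decelerating): v₀ = 17.6 m/s, a = -2.7 m/s².
v = v₀ + at → t = (5 − 17.6) / -2.7 = 4.68 s
v² = v₀² + 2aΔx → Δx = (5² − 17.6²)/(2·-2.7) = 52.9 m
Distance in phase 3 = 52.9 m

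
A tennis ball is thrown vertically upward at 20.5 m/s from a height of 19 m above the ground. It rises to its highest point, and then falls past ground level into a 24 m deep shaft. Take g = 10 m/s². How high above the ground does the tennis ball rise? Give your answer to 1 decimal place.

Phase 1 (rising): v₀ = 20.5 m/s, a = -10 m/s².
v = v₀ + at → t = (0 − 20.5) / -10 = 2.05 s
v² = v₀² + 2aΔx → Δx = (0² − 20.5²)/(2·-10) = 21.0 m
Maximum height = 19 + 21.0 = 40.0 m

40.0 m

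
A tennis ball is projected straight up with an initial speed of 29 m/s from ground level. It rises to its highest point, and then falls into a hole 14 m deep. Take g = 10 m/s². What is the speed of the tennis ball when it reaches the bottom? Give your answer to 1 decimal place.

33.5 m/s

Phase 1 (rising): v₀ = 29.0 m/s, a = -10 m/s².
v = v₀ + at → t = (0 − 29.0) / -10 = 2.90 s
v² = v₀² + 2aΔx → Δx = (0² − 29.0²)/(2·-10) = 42.0 m

Phase 2 (falling): v₀ = 0 m/s, a = -10 m/s².
Falls 56.0 m from rest: t = √(2·56.0/10) = 3.35 s; v = g·t = 33.5 m/s.
Final speed = 33.5 m/s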